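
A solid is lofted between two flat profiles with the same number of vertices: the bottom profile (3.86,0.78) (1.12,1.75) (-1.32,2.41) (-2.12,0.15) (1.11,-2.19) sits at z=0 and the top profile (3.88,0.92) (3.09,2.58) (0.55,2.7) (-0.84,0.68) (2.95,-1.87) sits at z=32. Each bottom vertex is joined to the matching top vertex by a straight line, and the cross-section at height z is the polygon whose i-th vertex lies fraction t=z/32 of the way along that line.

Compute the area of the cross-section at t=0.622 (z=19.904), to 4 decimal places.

Area at t=0.622: 13.8731

Cross-section at t=0.622: each vertex is (1-t)·p0[i] + t·p1[i].
  v1: (1-0.622)·(3.86,0.78) + 0.622·(3.88,0.92) = (3.8724,0.8671)
  v2: (1-0.622)·(1.12,1.75) + 0.622·(3.09,2.58) = (2.3453,2.2663)
  v3: (1-0.622)·(-1.32,2.41) + 0.622·(0.55,2.7) = (-0.1569,2.5904)
  v4: (1-0.622)·(-2.12,0.15) + 0.622·(-0.84,0.68) = (-1.3238,0.4797)
  v5: (1-0.622)·(1.11,-2.19) + 0.622·(2.95,-1.87) = (2.2545,-1.9910)
Shoelace sum Σ(x_i·y_{i+1} − x_{i+1}·y_i):
  i=1: 3.8724·2.2663 − 2.3453·0.8671 = +6.7424 (running +6.7424)
  i=2: 2.3453·2.5904 − -0.1569·2.2663 = +6.4308 (running +13.1732)
  i=3: -0.1569·0.4797 − -1.3238·2.5904 = +3.3540 (running +16.5272)
  i=4: -1.3238·-1.9910 − 2.2545·0.4797 = +1.5543 (running +18.0815)
  i=5: 2.2545·0.8671 − 3.8724·-1.9910 = +9.6647 (running +27.7462)
Area = |Σ|/2 = |27.7462|/2 = 13.8731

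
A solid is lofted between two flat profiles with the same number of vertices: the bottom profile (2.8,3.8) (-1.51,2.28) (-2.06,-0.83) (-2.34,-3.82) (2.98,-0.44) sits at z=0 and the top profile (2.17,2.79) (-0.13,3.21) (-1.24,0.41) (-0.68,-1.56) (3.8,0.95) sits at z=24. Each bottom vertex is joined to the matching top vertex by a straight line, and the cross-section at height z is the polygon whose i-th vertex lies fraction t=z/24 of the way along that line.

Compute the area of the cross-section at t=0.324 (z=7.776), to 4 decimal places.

Cross-section at t=0.324: each vertex is (1-t)·p0[i] + t·p1[i].
  v1: (1-0.324)·(2.8,3.8) + 0.324·(2.17,2.79) = (2.5959,3.4728)
  v2: (1-0.324)·(-1.51,2.28) + 0.324·(-0.13,3.21) = (-1.0629,2.5813)
  v3: (1-0.324)·(-2.06,-0.83) + 0.324·(-1.24,0.41) = (-1.7943,-0.4282)
  v4: (1-0.324)·(-2.34,-3.82) + 0.324·(-0.68,-1.56) = (-1.8022,-3.0878)
  v5: (1-0.324)·(2.98,-0.44) + 0.324·(3.8,0.95) = (3.2457,0.0104)
Shoelace sum Σ(x_i·y_{i+1} − x_{i+1}·y_i):
  i=1: 2.5959·2.5813 − -1.0629·3.4728 = +10.3919 (running +10.3919)
  i=2: -1.0629·-0.4282 − -1.7943·2.5813 = +5.0869 (running +15.4788)
  i=3: -1.7943·-3.0878 − -1.8022·-0.4282 = +4.7687 (running +20.2475)
  i=4: -1.8022·0.0104 − 3.2457·-3.0878 = +10.0032 (running +30.2507)
  i=5: 3.2457·3.4728 − 2.5959·0.0104 = +11.2446 (running +41.4953)
Area = |Σ|/2 = |41.4953|/2 = 20.7476

Area at t=0.324: 20.7476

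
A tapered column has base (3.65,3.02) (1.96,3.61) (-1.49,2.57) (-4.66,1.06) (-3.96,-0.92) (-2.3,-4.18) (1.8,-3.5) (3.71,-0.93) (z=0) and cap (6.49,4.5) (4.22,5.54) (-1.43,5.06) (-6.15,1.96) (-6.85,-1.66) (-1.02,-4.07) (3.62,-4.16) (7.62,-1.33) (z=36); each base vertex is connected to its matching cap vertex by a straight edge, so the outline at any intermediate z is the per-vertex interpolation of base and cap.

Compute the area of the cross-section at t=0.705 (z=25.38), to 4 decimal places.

Area at t=0.705: 86.3380

Cross-section at t=0.705: each vertex is (1-t)·p0[i] + t·p1[i].
  v1: (1-0.705)·(3.65,3.02) + 0.705·(6.49,4.5) = (5.6522,4.0634)
  v2: (1-0.705)·(1.96,3.61) + 0.705·(4.22,5.54) = (3.5533,4.9707)
  v3: (1-0.705)·(-1.49,2.57) + 0.705·(-1.43,5.06) = (-1.4477,4.3255)
  v4: (1-0.705)·(-4.66,1.06) + 0.705·(-6.15,1.96) = (-5.7104,1.6945)
  v5: (1-0.705)·(-3.96,-0.92) + 0.705·(-6.85,-1.66) = (-5.9974,-1.4417)
  v6: (1-0.705)·(-2.3,-4.18) + 0.705·(-1.02,-4.07) = (-1.3976,-4.1025)
  v7: (1-0.705)·(1.8,-3.5) + 0.705·(3.62,-4.16) = (3.0831,-3.9653)
  v8: (1-0.705)·(3.71,-0.93) + 0.705·(7.62,-1.33) = (6.4665,-1.2120)
Shoelace sum Σ(x_i·y_{i+1} − x_{i+1}·y_i):
  i=1: 5.6522·4.9707 − 3.5533·4.0634 = +13.6566 (running +13.6566)
  i=2: 3.5533·4.3255 − -1.4477·4.9707 = +22.5656 (running +36.2223)
  i=3: -1.4477·1.6945 − -5.7104·4.3255 = +22.2471 (running +58.4694)
  i=4: -5.7104·-1.4417 − -5.9974·1.6945 = +18.3954 (running +76.8648)
  i=5: -5.9974·-4.1025 − -1.3976·-1.4417 = +22.5893 (running +99.4542)
  i=6: -1.3976·-3.9653 − 3.0831·-4.1025 = +18.1902 (running +117.6443)
  i=7: 3.0831·-1.2120 − 6.4665·-3.9653 = +21.9051 (running +139.5494)
  i=8: 6.4665·4.0634 − 5.6522·-1.2120 = +33.1266 (running +172.6761)
Area = |Σ|/2 = |172.6761|/2 = 86.3380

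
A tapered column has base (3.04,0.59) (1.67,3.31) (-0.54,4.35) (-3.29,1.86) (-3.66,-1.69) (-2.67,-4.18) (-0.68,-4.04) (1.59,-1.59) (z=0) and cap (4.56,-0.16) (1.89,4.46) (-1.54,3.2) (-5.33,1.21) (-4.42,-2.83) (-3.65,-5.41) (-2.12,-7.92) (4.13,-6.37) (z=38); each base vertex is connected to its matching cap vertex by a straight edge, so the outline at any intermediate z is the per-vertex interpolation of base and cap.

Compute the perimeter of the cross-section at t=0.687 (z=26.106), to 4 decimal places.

Perimeter at t=0.687: 31.1010

Cross-section at t=0.687: each vertex is (1-t)·p0[i] + t·p1[i].
  v1: (1-0.687)·(3.04,0.59) + 0.687·(4.56,-0.16) = (4.0842,0.0747)
  v2: (1-0.687)·(1.67,3.31) + 0.687·(1.89,4.46) = (1.8211,4.1000)
  v3: (1-0.687)·(-0.54,4.35) + 0.687·(-1.54,3.2) = (-1.2270,3.5599)
  v4: (1-0.687)·(-3.29,1.86) + 0.687·(-5.33,1.21) = (-4.6915,1.4135)
  v5: (1-0.687)·(-3.66,-1.69) + 0.687·(-4.42,-2.83) = (-4.1821,-2.4732)
  v6: (1-0.687)·(-2.67,-4.18) + 0.687·(-3.65,-5.41) = (-3.3433,-5.0250)
  v7: (1-0.687)·(-0.68,-4.04) + 0.687·(-2.12,-7.92) = (-1.6693,-6.7056)
  v8: (1-0.687)·(1.59,-1.59) + 0.687·(4.13,-6.37) = (3.3350,-4.8739)
Perimeter = Σ |v_{i+1} − v_i|:
  edge 1→2: √(-2.2631² + 4.0253²) = 4.6179 (running 4.6179)
  edge 2→3: √(-3.0481² + -0.5401²) = 3.0956 (running 7.7135)
  edge 3→4: √(-3.4645² + -2.1465²) = 4.0755 (running 11.7890)
  edge 4→5: √(0.5094² + -3.8866²) = 3.9199 (running 15.7089)
  edge 5→6: √(0.8389² + -2.5518²) = 2.6862 (running 18.3951)
  edge 6→7: √(1.6740² + -1.6806²) = 2.3720 (running 20.7671)
  edge 7→8: √(5.0043² + 1.8317²) = 5.3290 (running 26.0960)
  edge 8→1: √(0.7493² + 4.9486²) = 5.0050 (running 31.1010)
Perimeter = 31.1010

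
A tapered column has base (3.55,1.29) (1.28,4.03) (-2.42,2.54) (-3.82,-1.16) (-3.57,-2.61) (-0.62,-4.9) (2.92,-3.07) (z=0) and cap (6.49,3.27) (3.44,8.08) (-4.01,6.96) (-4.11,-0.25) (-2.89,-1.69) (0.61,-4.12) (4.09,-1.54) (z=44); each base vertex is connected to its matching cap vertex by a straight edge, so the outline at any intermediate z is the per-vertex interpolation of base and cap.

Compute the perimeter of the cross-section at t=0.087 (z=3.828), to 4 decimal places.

Cross-section at t=0.087: each vertex is (1-t)·p0[i] + t·p1[i].
  v1: (1-0.087)·(3.55,1.29) + 0.087·(6.49,3.27) = (3.8058,1.4623)
  v2: (1-0.087)·(1.28,4.03) + 0.087·(3.44,8.08) = (1.4679,4.3823)
  v3: (1-0.087)·(-2.42,2.54) + 0.087·(-4.01,6.96) = (-2.5583,2.9245)
  v4: (1-0.087)·(-3.82,-1.16) + 0.087·(-4.11,-0.25) = (-3.8452,-1.0808)
  v5: (1-0.087)·(-3.57,-2.61) + 0.087·(-2.89,-1.69) = (-3.5108,-2.5300)
  v6: (1-0.087)·(-0.62,-4.9) + 0.087·(0.61,-4.12) = (-0.5130,-4.8321)
  v7: (1-0.087)·(2.92,-3.07) + 0.087·(4.09,-1.54) = (3.0218,-2.9369)
Perimeter = Σ |v_{i+1} − v_i|:
  edge 1→2: √(-2.3379² + 2.9201²) = 3.7407 (running 3.7407)
  edge 2→3: √(-4.0263² + -1.4578²) = 4.2820 (running 8.0227)
  edge 3→4: √(-1.2869² + -4.0054²) = 4.2070 (running 12.2297)
  edge 4→5: √(0.3344² + -1.4491²) = 1.4872 (running 13.7169)
  edge 5→6: √(2.9978² + -2.3022²) = 3.7798 (running 17.4968)
  edge 6→7: √(3.5348² + 1.8953²) = 4.0108 (running 21.5076)
  edge 7→1: √(0.7840² + 4.3991²) = 4.4685 (running 25.9761)
Perimeter = 25.9761

Perimeter at t=0.087: 25.9761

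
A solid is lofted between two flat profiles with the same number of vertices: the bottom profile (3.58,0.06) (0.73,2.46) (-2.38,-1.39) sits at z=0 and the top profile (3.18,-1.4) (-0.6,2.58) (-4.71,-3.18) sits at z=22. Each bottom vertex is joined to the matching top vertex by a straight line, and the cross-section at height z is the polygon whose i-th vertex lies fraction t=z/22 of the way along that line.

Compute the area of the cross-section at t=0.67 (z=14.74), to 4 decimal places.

Area at t=0.67: 15.4447

Cross-section at t=0.67: each vertex is (1-t)·p0[i] + t·p1[i].
  v1: (1-0.67)·(3.58,0.06) + 0.67·(3.18,-1.4) = (3.3120,-0.9182)
  v2: (1-0.67)·(0.73,2.46) + 0.67·(-0.6,2.58) = (-0.1611,2.5404)
  v3: (1-0.67)·(-2.38,-1.39) + 0.67·(-4.71,-3.18) = (-3.9411,-2.5893)
Shoelace sum Σ(x_i·y_{i+1} − x_{i+1}·y_i):
  i=1: 3.3120·2.5404 − -0.1611·-0.9182 = +8.2659 (running +8.2659)
  i=2: -0.1611·-2.5893 − -3.9411·2.5404 = +10.4291 (running +18.6950)
  i=3: -3.9411·-0.9182 − 3.3120·-2.5893 = +12.1945 (running +30.8895)
Area = |Σ|/2 = |30.8895|/2 = 15.4447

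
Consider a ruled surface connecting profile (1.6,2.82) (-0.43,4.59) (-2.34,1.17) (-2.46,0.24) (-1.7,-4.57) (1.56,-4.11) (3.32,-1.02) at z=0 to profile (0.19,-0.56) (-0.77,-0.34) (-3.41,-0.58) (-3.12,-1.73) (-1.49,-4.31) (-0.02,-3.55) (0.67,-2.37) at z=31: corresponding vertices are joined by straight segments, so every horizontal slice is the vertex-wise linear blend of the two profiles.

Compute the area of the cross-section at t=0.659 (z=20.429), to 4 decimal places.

Cross-section at t=0.659: each vertex is (1-t)·p0[i] + t·p1[i].
  v1: (1-0.659)·(1.6,2.82) + 0.659·(0.19,-0.56) = (0.6708,0.5926)
  v2: (1-0.659)·(-0.43,4.59) + 0.659·(-0.77,-0.34) = (-0.6541,1.3411)
  v3: (1-0.659)·(-2.34,1.17) + 0.659·(-3.41,-0.58) = (-3.0451,0.0167)
  v4: (1-0.659)·(-2.46,0.24) + 0.659·(-3.12,-1.73) = (-2.8949,-1.0582)
  v5: (1-0.659)·(-1.7,-4.57) + 0.659·(-1.49,-4.31) = (-1.5616,-4.3987)
  v6: (1-0.659)·(1.56,-4.11) + 0.659·(-0.02,-3.55) = (0.5188,-3.7410)
  v7: (1-0.659)·(3.32,-1.02) + 0.659·(0.67,-2.37) = (1.5736,-1.9097)
Shoelace sum Σ(x_i·y_{i+1} − x_{i+1}·y_i):
  i=1: 0.6708·1.3411 − -0.6541·0.5926 = +1.2872 (running +1.2872)
  i=2: -0.6541·0.0167 − -3.0451·1.3411 = +4.0730 (running +5.3602)
  i=3: -3.0451·-1.0582 − -2.8949·0.0167 = +3.2709 (running +8.6311)
  i=4: -2.8949·-4.3987 − -1.5616·-1.0582 = +11.0813 (running +19.7124)
  i=5: -1.5616·-3.7410 − 0.5188·-4.3987 = +8.1239 (running +27.8363)
  i=6: 0.5188·-1.9097 − 1.5736·-3.7410 = +4.8963 (running +32.7326)
  i=7: 1.5736·0.5926 − 0.6708·-1.9097 = +2.2135 (running +34.9461)
Area = |Σ|/2 = |34.9461|/2 = 17.4730

Area at t=0.659: 17.4730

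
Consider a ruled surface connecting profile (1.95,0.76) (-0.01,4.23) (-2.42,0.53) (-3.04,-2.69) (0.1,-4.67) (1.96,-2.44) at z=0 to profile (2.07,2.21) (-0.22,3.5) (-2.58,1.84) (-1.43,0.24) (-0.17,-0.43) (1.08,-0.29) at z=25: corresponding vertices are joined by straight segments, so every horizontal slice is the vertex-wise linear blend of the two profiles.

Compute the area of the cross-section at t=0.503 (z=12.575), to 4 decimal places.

Area at t=0.503: 18.8283

Cross-section at t=0.503: each vertex is (1-t)·p0[i] + t·p1[i].
  v1: (1-0.503)·(1.95,0.76) + 0.503·(2.07,2.21) = (2.0104,1.4893)
  v2: (1-0.503)·(-0.01,4.23) + 0.503·(-0.22,3.5) = (-0.1156,3.8628)
  v3: (1-0.503)·(-2.42,0.53) + 0.503·(-2.58,1.84) = (-2.5005,1.1889)
  v4: (1-0.503)·(-3.04,-2.69) + 0.503·(-1.43,0.24) = (-2.2302,-1.2162)
  v5: (1-0.503)·(0.1,-4.67) + 0.503·(-0.17,-0.43) = (-0.0358,-2.5373)
  v6: (1-0.503)·(1.96,-2.44) + 0.503·(1.08,-0.29) = (1.5174,-1.3585)
Shoelace sum Σ(x_i·y_{i+1} − x_{i+1}·y_i):
  i=1: 2.0104·3.8628 − -0.1156·1.4893 = +7.9379 (running +7.9379)
  i=2: -0.1156·1.1889 − -2.5005·3.8628 = +9.5214 (running +17.4593)
  i=3: -2.5005·-1.2162 − -2.2302·1.1889 = +5.6926 (running +23.1519)
  i=4: -2.2302·-2.5373 − -0.0358·-1.2162 = +5.6150 (running +28.7669)
  i=5: -0.0358·-1.3585 − 1.5174·-2.5373 = +3.8986 (running +32.6655)
  i=6: 1.5174·1.4893 − 2.0104·-1.3585 = +4.9911 (running +37.6566)
Area = |Σ|/2 = |37.6566|/2 = 18.8283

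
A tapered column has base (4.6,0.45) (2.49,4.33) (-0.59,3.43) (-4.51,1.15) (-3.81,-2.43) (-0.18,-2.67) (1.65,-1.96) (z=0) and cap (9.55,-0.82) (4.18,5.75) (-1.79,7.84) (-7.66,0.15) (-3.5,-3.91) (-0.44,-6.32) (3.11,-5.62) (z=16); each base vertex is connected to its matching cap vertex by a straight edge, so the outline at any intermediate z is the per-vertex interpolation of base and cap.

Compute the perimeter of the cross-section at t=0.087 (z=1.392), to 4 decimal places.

Cross-section at t=0.087: each vertex is (1-t)·p0[i] + t·p1[i].
  v1: (1-0.087)·(4.6,0.45) + 0.087·(9.55,-0.82) = (5.0306,0.3395)
  v2: (1-0.087)·(2.49,4.33) + 0.087·(4.18,5.75) = (2.6370,4.4535)
  v3: (1-0.087)·(-0.59,3.43) + 0.087·(-1.79,7.84) = (-0.6944,3.8137)
  v4: (1-0.087)·(-4.51,1.15) + 0.087·(-7.66,0.15) = (-4.7841,1.0630)
  v5: (1-0.087)·(-3.81,-2.43) + 0.087·(-3.5,-3.91) = (-3.7830,-2.5588)
  v6: (1-0.087)·(-0.18,-2.67) + 0.087·(-0.44,-6.32) = (-0.2026,-2.9876)
  v7: (1-0.087)·(1.65,-1.96) + 0.087·(3.11,-5.62) = (1.7770,-2.2784)
Perimeter = Σ |v_{i+1} − v_i|:
  edge 1→2: √(-2.3936² + 4.1140²) = 4.7597 (running 4.7597)
  edge 2→3: √(-3.3314² + -0.6399²) = 3.3923 (running 8.1520)
  edge 3→4: √(-4.0897² + -2.7507²) = 4.9286 (running 13.0806)
  edge 4→5: √(1.0010² + -3.6218²) = 3.7576 (running 16.8382)
  edge 5→6: √(3.5804² + -0.4288²) = 3.6060 (running 20.4442)
  edge 6→7: √(1.9796² + 0.7091²) = 2.1028 (running 22.5470)
  edge 7→1: √(3.2536² + 2.6179²) = 4.1761 (running 26.7231)
Perimeter = 26.7231

Perimeter at t=0.087: 26.7231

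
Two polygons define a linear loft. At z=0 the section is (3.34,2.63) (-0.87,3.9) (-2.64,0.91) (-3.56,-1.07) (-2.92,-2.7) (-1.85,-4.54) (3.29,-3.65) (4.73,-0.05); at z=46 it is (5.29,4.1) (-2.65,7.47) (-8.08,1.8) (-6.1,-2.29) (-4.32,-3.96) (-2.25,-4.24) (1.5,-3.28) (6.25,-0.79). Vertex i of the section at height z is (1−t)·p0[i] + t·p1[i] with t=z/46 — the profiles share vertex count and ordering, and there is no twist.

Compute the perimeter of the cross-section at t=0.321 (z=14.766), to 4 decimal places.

Perimeter at t=0.321: 29.5999

Cross-section at t=0.321: each vertex is (1-t)·p0[i] + t·p1[i].
  v1: (1-0.321)·(3.34,2.63) + 0.321·(5.29,4.1) = (3.9660,3.1019)
  v2: (1-0.321)·(-0.87,3.9) + 0.321·(-2.65,7.47) = (-1.4414,5.0460)
  v3: (1-0.321)·(-2.64,0.91) + 0.321·(-8.08,1.8) = (-4.3862,1.1957)
  v4: (1-0.321)·(-3.56,-1.07) + 0.321·(-6.1,-2.29) = (-4.3753,-1.4616)
  v5: (1-0.321)·(-2.92,-2.7) + 0.321·(-4.32,-3.96) = (-3.3694,-3.1045)
  v6: (1-0.321)·(-1.85,-4.54) + 0.321·(-2.25,-4.24) = (-1.9784,-4.4437)
  v7: (1-0.321)·(3.29,-3.65) + 0.321·(1.5,-3.28) = (2.7154,-3.5312)
  v8: (1-0.321)·(4.73,-0.05) + 0.321·(6.25,-0.79) = (5.2179,-0.2875)
Perimeter = Σ |v_{i+1} − v_i|:
  edge 1→2: √(-5.4073² + 1.9441²) = 5.7462 (running 5.7462)
  edge 2→3: √(-2.9449² + -3.8503²) = 4.8474 (running 10.5935)
  edge 3→4: √(0.0109² + -2.6573²) = 2.6573 (running 13.2509)
  edge 4→5: √(1.0059² + -1.6428²) = 1.9264 (running 15.1772)
  edge 5→6: √(1.3910² + -1.3392²) = 1.9309 (running 17.1082)
  edge 6→7: √(4.6938² + 0.9125²) = 4.7817 (running 21.8898)
  edge 7→8: √(2.5025² + 3.2437²) = 4.0968 (running 25.9867)
  edge 8→1: √(-1.2520² + 3.3894²) = 3.6132 (running 29.5999)
Perimeter = 29.5999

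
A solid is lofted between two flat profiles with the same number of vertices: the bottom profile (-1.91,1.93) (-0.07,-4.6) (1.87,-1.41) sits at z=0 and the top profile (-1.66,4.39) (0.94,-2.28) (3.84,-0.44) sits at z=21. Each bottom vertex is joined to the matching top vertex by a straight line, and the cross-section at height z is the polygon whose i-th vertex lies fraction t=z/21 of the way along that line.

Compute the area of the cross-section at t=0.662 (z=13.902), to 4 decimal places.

Cross-section at t=0.662: each vertex is (1-t)·p0[i] + t·p1[i].
  v1: (1-0.662)·(-1.91,1.93) + 0.662·(-1.66,4.39) = (-1.7445,3.5585)
  v2: (1-0.662)·(-0.07,-4.6) + 0.662·(0.94,-2.28) = (0.5986,-3.0642)
  v3: (1-0.662)·(1.87,-1.41) + 0.662·(3.84,-0.44) = (3.1741,-0.7679)
Shoelace sum Σ(x_i·y_{i+1} − x_{i+1}·y_i):
  i=1: -1.7445·-3.0642 − 0.5986·3.5585 = +3.2152 (running +3.2152)
  i=2: 0.5986·-0.7679 − 3.1741·-3.0642 = +9.2664 (running +12.4816)
  i=3: 3.1741·3.5585 − -1.7445·-0.7679 = +9.9557 (running +22.4374)
Area = |Σ|/2 = |22.4374|/2 = 11.2187

Area at t=0.662: 11.2187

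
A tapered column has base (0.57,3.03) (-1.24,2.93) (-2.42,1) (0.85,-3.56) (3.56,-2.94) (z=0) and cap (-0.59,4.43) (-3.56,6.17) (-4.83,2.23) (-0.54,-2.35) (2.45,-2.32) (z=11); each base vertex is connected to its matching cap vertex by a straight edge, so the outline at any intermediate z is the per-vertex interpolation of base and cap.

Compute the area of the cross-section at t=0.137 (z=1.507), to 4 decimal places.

Area at t=0.137: 22.1329

Cross-section at t=0.137: each vertex is (1-t)·p0[i] + t·p1[i].
  v1: (1-0.137)·(0.57,3.03) + 0.137·(-0.59,4.43) = (0.4111,3.2218)
  v2: (1-0.137)·(-1.24,2.93) + 0.137·(-3.56,6.17) = (-1.5578,3.3739)
  v3: (1-0.137)·(-2.42,1) + 0.137·(-4.83,2.23) = (-2.7502,1.1685)
  v4: (1-0.137)·(0.85,-3.56) + 0.137·(-0.54,-2.35) = (0.6596,-3.3942)
  v5: (1-0.137)·(3.56,-2.94) + 0.137·(2.45,-2.32) = (3.4079,-2.8551)
Shoelace sum Σ(x_i·y_{i+1} − x_{i+1}·y_i):
  i=1: 0.4111·3.3739 − -1.5578·3.2218 = +6.4060 (running +6.4060)
  i=2: -1.5578·1.1685 − -2.7502·3.3739 = +7.4584 (running +13.8644)
  i=3: -2.7502·-3.3942 − 0.6596·1.1685 = +8.5640 (running +22.4284)
  i=4: 0.6596·-2.8551 − 3.4079·-3.3942 = +9.6842 (running +32.1126)
  i=5: 3.4079·3.2218 − 0.4111·-2.8551 = +12.1533 (running +44.2659)
Area = |Σ|/2 = |44.2659|/2 = 22.1329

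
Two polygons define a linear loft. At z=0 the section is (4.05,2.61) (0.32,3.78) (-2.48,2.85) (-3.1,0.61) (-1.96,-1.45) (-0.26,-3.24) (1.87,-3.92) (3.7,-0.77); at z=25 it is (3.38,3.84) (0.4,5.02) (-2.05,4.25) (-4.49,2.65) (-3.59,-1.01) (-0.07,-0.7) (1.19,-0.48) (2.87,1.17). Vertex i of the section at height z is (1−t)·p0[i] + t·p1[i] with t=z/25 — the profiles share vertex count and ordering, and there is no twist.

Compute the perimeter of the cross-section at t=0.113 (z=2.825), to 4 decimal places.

Perimeter at t=0.113: 22.9369

Cross-section at t=0.113: each vertex is (1-t)·p0[i] + t·p1[i].
  v1: (1-0.113)·(4.05,2.61) + 0.113·(3.38,3.84) = (3.9743,2.7490)
  v2: (1-0.113)·(0.32,3.78) + 0.113·(0.4,5.02) = (0.3290,3.9201)
  v3: (1-0.113)·(-2.48,2.85) + 0.113·(-2.05,4.25) = (-2.4314,3.0082)
  v4: (1-0.113)·(-3.1,0.61) + 0.113·(-4.49,2.65) = (-3.2571,0.8405)
  v5: (1-0.113)·(-1.96,-1.45) + 0.113·(-3.59,-1.01) = (-2.1442,-1.4003)
  v6: (1-0.113)·(-0.26,-3.24) + 0.113·(-0.07,-0.7) = (-0.2385,-2.9530)
  v7: (1-0.113)·(1.87,-3.92) + 0.113·(1.19,-0.48) = (1.7932,-3.5313)
  v8: (1-0.113)·(3.7,-0.77) + 0.113·(2.87,1.17) = (3.6062,-0.5508)
Perimeter = Σ |v_{i+1} − v_i|:
  edge 1→2: √(-3.6452² + 1.1711²) = 3.8288 (running 3.8288)
  edge 2→3: √(-2.7605² + -0.9119²) = 2.9072 (running 6.7359)
  edge 3→4: √(-0.8257² + -2.1677²) = 2.3196 (running 9.0555)
  edge 4→5: √(1.1129² + -2.2408²) = 2.5019 (running 11.5575)
  edge 5→6: √(1.9057² + -1.5527²) = 2.4581 (running 14.0156)
  edge 6→7: √(2.0317² + -0.5783²) = 2.1124 (running 16.1280)
  edge 7→8: √(1.8131² + 2.9805²) = 3.4886 (running 19.6166)
  edge 8→1: √(0.3681² + 3.2998²) = 3.3202 (running 22.9369)
Perimeter = 22.9369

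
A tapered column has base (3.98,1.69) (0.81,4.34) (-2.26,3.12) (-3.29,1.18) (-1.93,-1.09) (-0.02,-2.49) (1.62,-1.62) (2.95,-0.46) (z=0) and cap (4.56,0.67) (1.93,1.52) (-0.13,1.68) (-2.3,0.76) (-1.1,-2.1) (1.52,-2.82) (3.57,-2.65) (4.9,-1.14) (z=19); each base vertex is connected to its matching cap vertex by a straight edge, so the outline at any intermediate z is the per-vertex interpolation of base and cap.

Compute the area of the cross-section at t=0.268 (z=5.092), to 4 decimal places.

Area at t=0.268: 28.6225

Cross-section at t=0.268: each vertex is (1-t)·p0[i] + t·p1[i].
  v1: (1-0.268)·(3.98,1.69) + 0.268·(4.56,0.67) = (4.1354,1.4166)
  v2: (1-0.268)·(0.81,4.34) + 0.268·(1.93,1.52) = (1.1102,3.5842)
  v3: (1-0.268)·(-2.26,3.12) + 0.268·(-0.13,1.68) = (-1.6892,2.7341)
  v4: (1-0.268)·(-3.29,1.18) + 0.268·(-2.3,0.76) = (-3.0247,1.0674)
  v5: (1-0.268)·(-1.93,-1.09) + 0.268·(-1.1,-2.1) = (-1.7076,-1.3607)
  v6: (1-0.268)·(-0.02,-2.49) + 0.268·(1.52,-2.82) = (0.3927,-2.5784)
  v7: (1-0.268)·(1.62,-1.62) + 0.268·(3.57,-2.65) = (2.1426,-1.8960)
  v8: (1-0.268)·(2.95,-0.46) + 0.268·(4.9,-1.14) = (3.4726,-0.6422)
Shoelace sum Σ(x_i·y_{i+1} − x_{i+1}·y_i):
  i=1: 4.1354·3.5842 − 1.1102·1.4166 = +13.2497 (running +13.2497)
  i=2: 1.1102·2.7341 − -1.6892·3.5842 = +9.0896 (running +22.3393)
  i=3: -1.6892·1.0674 − -3.0247·2.7341 = +6.4666 (running +28.8060)
  i=4: -3.0247·-1.3607 − -1.7076·1.0674 = +5.9383 (running +34.7443)
  i=5: -1.7076·-2.5784 − 0.3927·-1.3607 = +4.9372 (running +39.6815)
  i=6: 0.3927·-1.8960 − 2.1426·-2.5784 = +4.7800 (running +44.4615)
  i=7: 2.1426·-0.6422 − 3.4726·-1.8960 = +5.2081 (running +49.6696)
  i=8: 3.4726·1.4166 − 4.1354·-0.6422 = +7.5754 (running +57.2450)
Area = |Σ|/2 = |57.2450|/2 = 28.6225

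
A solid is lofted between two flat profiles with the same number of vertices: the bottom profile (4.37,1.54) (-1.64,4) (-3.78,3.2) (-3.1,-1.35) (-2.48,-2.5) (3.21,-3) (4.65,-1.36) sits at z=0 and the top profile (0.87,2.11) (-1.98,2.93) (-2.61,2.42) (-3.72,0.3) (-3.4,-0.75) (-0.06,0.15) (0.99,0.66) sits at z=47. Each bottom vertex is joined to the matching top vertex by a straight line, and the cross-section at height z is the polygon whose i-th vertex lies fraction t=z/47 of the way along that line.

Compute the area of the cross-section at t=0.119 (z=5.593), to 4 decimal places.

Cross-section at t=0.119: each vertex is (1-t)·p0[i] + t·p1[i].
  v1: (1-0.119)·(4.37,1.54) + 0.119·(0.87,2.11) = (3.9535,1.6078)
  v2: (1-0.119)·(-1.64,4) + 0.119·(-1.98,2.93) = (-1.6805,3.8727)
  v3: (1-0.119)·(-3.78,3.2) + 0.119·(-2.61,2.42) = (-3.6408,3.1072)
  v4: (1-0.119)·(-3.1,-1.35) + 0.119·(-3.72,0.3) = (-3.1738,-1.1537)
  v5: (1-0.119)·(-2.48,-2.5) + 0.119·(-3.4,-0.75) = (-2.5895,-2.2917)
  v6: (1-0.119)·(3.21,-3) + 0.119·(-0.06,0.15) = (2.8209,-2.6251)
  v7: (1-0.119)·(4.65,-1.36) + 0.119·(0.99,0.66) = (4.2145,-1.1196)
Shoelace sum Σ(x_i·y_{i+1} − x_{i+1}·y_i):
  i=1: 3.9535·3.8727 − -1.6805·1.6078 = +18.0125 (running +18.0125)
  i=2: -1.6805·3.1072 − -3.6408·3.8727 = +8.8780 (running +26.8905)
  i=3: -3.6408·-1.1537 − -3.1738·3.1072 = +14.0617 (running +40.9522)
  i=4: -3.1738·-2.2917 − -2.5895·-1.1537 = +4.2862 (running +45.2383)
  i=5: -2.5895·-2.6251 − 2.8209·-2.2917 = +13.2625 (running +58.5008)
  i=6: 2.8209·-1.1196 − 4.2145·-2.6251 = +7.9053 (running +66.4061)
  i=7: 4.2145·1.6078 − 3.9535·-1.1196 = +11.2026 (running +77.6087)
Area = |Σ|/2 = |77.6087|/2 = 38.8043

Area at t=0.119: 38.8043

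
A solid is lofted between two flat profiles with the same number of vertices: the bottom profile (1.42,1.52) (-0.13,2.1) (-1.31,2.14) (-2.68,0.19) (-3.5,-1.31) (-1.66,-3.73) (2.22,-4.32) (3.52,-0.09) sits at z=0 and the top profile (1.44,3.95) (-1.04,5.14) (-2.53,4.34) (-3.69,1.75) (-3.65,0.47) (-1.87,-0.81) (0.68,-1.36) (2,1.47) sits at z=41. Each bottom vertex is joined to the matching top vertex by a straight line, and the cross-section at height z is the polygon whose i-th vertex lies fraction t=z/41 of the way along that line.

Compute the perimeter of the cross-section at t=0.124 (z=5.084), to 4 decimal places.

Cross-section at t=0.124: each vertex is (1-t)·p0[i] + t·p1[i].
  v1: (1-0.124)·(1.42,1.52) + 0.124·(1.44,3.95) = (1.4225,1.8213)
  v2: (1-0.124)·(-0.13,2.1) + 0.124·(-1.04,5.14) = (-0.2428,2.4770)
  v3: (1-0.124)·(-1.31,2.14) + 0.124·(-2.53,4.34) = (-1.4613,2.4128)
  v4: (1-0.124)·(-2.68,0.19) + 0.124·(-3.69,1.75) = (-2.8052,0.3834)
  v5: (1-0.124)·(-3.5,-1.31) + 0.124·(-3.65,0.47) = (-3.5186,-1.0893)
  v6: (1-0.124)·(-1.66,-3.73) + 0.124·(-1.87,-0.81) = (-1.6860,-3.3679)
  v7: (1-0.124)·(2.22,-4.32) + 0.124·(0.68,-1.36) = (2.0290,-3.9530)
  v8: (1-0.124)·(3.52,-0.09) + 0.124·(2,1.47) = (3.3315,0.1034)
Perimeter = Σ |v_{i+1} − v_i|:
  edge 1→2: √(-1.6653² + 0.6556²) = 1.7897 (running 1.7897)
  edge 2→3: √(-1.2184² + -0.0642²) = 1.2201 (running 3.0099)
  edge 3→4: √(-1.3440² + -2.0294²) = 2.4340 (running 5.4439)
  edge 4→5: √(-0.7134² + -1.4727²) = 1.6364 (running 7.0803)
  edge 5→6: √(1.8326² + -2.2786²) = 2.9241 (running 10.0044)
  edge 6→7: √(3.7151² + -0.5850²) = 3.7609 (running 13.7653)
  edge 7→8: √(1.3025² + 4.0564²) = 4.2604 (running 18.0257)
  edge 8→1: √(-1.9090² + 1.7179²) = 2.5682 (running 20.5938)
Perimeter = 20.5938

Perimeter at t=0.124: 20.5938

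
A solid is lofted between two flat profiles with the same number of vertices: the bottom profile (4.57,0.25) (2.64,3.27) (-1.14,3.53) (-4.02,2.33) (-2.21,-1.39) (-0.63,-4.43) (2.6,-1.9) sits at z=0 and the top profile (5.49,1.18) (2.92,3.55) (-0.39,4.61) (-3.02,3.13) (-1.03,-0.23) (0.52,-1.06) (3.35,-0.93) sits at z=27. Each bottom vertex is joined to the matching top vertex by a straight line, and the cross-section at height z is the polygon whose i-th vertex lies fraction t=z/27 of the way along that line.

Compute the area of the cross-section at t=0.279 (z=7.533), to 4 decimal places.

Cross-section at t=0.279: each vertex is (1-t)·p0[i] + t·p1[i].
  v1: (1-0.279)·(4.57,0.25) + 0.279·(5.49,1.18) = (4.8267,0.5095)
  v2: (1-0.279)·(2.64,3.27) + 0.279·(2.92,3.55) = (2.7181,3.3481)
  v3: (1-0.279)·(-1.14,3.53) + 0.279·(-0.39,4.61) = (-0.9307,3.8313)
  v4: (1-0.279)·(-4.02,2.33) + 0.279·(-3.02,3.13) = (-3.7410,2.5532)
  v5: (1-0.279)·(-2.21,-1.39) + 0.279·(-1.03,-0.23) = (-1.8808,-1.0664)
  v6: (1-0.279)·(-0.63,-4.43) + 0.279·(0.52,-1.06) = (-0.3091,-3.4898)
  v7: (1-0.279)·(2.6,-1.9) + 0.279·(3.35,-0.93) = (2.8093,-1.6294)
Shoelace sum Σ(x_i·y_{i+1} − x_{i+1}·y_i):
  i=1: 4.8267·3.3481 − 2.7181·0.5095 = +14.7755 (running +14.7755)
  i=2: 2.7181·3.8313 − -0.9307·3.3481 = +13.5303 (running +28.3058)
  i=3: -0.9307·2.5532 − -3.7410·3.8313 = +11.9566 (running +40.2623)
  i=4: -3.7410·-1.0664 − -1.8808·2.5532 = +8.7913 (running +49.0536)
  i=5: -1.8808·-3.4898 − -0.3091·-1.0664 = +6.2338 (running +55.2874)
  i=6: -0.3091·-1.6294 − 2.8093·-3.4898 = +10.3074 (running +65.5948)
  i=7: 2.8093·0.5095 − 4.8267·-1.6294 = +9.2957 (running +74.8904)
Area = |Σ|/2 = |74.8904|/2 = 37.4452

Area at t=0.279: 37.4452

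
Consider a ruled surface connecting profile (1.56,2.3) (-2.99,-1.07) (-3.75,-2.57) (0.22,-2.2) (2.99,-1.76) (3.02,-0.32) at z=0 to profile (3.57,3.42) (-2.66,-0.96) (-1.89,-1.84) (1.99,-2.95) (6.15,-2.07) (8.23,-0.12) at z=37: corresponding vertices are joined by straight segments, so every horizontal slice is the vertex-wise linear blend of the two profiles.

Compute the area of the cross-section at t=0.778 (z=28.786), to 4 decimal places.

Cross-section at t=0.778: each vertex is (1-t)·p0[i] + t·p1[i].
  v1: (1-0.778)·(1.56,2.3) + 0.778·(3.57,3.42) = (3.1238,3.1714)
  v2: (1-0.778)·(-2.99,-1.07) + 0.778·(-2.66,-0.96) = (-2.7333,-0.9844)
  v3: (1-0.778)·(-3.75,-2.57) + 0.778·(-1.89,-1.84) = (-2.3029,-2.0021)
  v4: (1-0.778)·(0.22,-2.2) + 0.778·(1.99,-2.95) = (1.5971,-2.7835)
  v5: (1-0.778)·(2.99,-1.76) + 0.778·(6.15,-2.07) = (5.4485,-2.0012)
  v6: (1-0.778)·(3.02,-0.32) + 0.778·(8.23,-0.12) = (7.0734,-0.1644)
Shoelace sum Σ(x_i·y_{i+1} − x_{i+1}·y_i):
  i=1: 3.1238·-0.9844 − -2.7333·3.1714 = +5.5930 (running +5.5930)
  i=2: -2.7333·-2.0021 − -2.3029·-0.9844 = +3.2051 (running +8.7981)
  i=3: -2.3029·-2.7835 − 1.5971·-2.0021 = +9.6076 (running +18.4057)
  i=4: 1.5971·-2.0012 − 5.4485·-2.7835 = +11.9698 (running +30.3756)
  i=5: 5.4485·-0.1644 − 7.0734·-2.0012 = +13.2594 (running +43.6350)
  i=6: 7.0734·3.1714 − 3.1238·-0.1644 = +22.9458 (running +66.5807)
Area = |Σ|/2 = |66.5807|/2 = 33.2904

Area at t=0.778: 33.2904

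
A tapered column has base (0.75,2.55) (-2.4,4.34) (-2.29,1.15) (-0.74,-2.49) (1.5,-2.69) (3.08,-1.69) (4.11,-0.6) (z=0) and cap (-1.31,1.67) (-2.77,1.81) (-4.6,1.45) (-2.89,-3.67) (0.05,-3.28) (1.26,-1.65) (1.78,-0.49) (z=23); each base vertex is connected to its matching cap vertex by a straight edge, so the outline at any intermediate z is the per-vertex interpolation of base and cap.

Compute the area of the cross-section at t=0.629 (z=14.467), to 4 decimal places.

Cross-section at t=0.629: each vertex is (1-t)·p0[i] + t·p1[i].
  v1: (1-0.629)·(0.75,2.55) + 0.629·(-1.31,1.67) = (-0.5457,1.9965)
  v2: (1-0.629)·(-2.4,4.34) + 0.629·(-2.77,1.81) = (-2.6327,2.7486)
  v3: (1-0.629)·(-2.29,1.15) + 0.629·(-4.6,1.45) = (-3.7430,1.3387)
  v4: (1-0.629)·(-0.74,-2.49) + 0.629·(-2.89,-3.67) = (-2.0924,-3.2322)
  v5: (1-0.629)·(1.5,-2.69) + 0.629·(0.05,-3.28) = (0.5879,-3.0611)
  v6: (1-0.629)·(3.08,-1.69) + 0.629·(1.26,-1.65) = (1.9352,-1.6648)
  v7: (1-0.629)·(4.11,-0.6) + 0.629·(1.78,-0.49) = (2.6444,-0.5308)
Shoelace sum Σ(x_i·y_{i+1} − x_{i+1}·y_i):
  i=1: -0.5457·2.7486 − -2.6327·1.9965 = +3.7562 (running +3.7562)
  i=2: -2.6327·1.3387 − -3.7430·2.7486 = +6.7637 (running +10.5198)
  i=3: -3.7430·-3.2322 − -2.0924·1.3387 = +14.8992 (running +25.4190)
  i=4: -2.0924·-3.0611 − 0.5879·-3.2322 = +8.3053 (running +33.7243)
  i=5: 0.5879·-1.6648 − 1.9352·-3.0611 = +4.9451 (running +38.6694)
  i=6: 1.9352·-0.5308 − 2.6444·-1.6648 = +3.3753 (running +42.0447)
  i=7: 2.6444·1.9965 − -0.5457·-0.5308 = +4.9899 (running +47.0346)
Area = |Σ|/2 = |47.0346|/2 = 23.5173

Area at t=0.629: 23.5173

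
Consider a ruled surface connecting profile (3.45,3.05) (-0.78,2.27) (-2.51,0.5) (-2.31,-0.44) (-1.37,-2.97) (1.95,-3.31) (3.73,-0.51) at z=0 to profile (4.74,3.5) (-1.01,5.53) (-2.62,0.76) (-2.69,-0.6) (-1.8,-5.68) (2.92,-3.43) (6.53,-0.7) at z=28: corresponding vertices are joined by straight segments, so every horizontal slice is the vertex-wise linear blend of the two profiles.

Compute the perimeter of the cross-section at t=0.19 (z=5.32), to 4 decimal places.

Perimeter at t=0.19: 22.4278

Cross-section at t=0.19: each vertex is (1-t)·p0[i] + t·p1[i].
  v1: (1-0.19)·(3.45,3.05) + 0.19·(4.74,3.5) = (3.6951,3.1355)
  v2: (1-0.19)·(-0.78,2.27) + 0.19·(-1.01,5.53) = (-0.8237,2.8894)
  v3: (1-0.19)·(-2.51,0.5) + 0.19·(-2.62,0.76) = (-2.5309,0.5494)
  v4: (1-0.19)·(-2.31,-0.44) + 0.19·(-2.69,-0.6) = (-2.3822,-0.4704)
  v5: (1-0.19)·(-1.37,-2.97) + 0.19·(-1.8,-5.68) = (-1.4517,-3.4849)
  v6: (1-0.19)·(1.95,-3.31) + 0.19·(2.92,-3.43) = (2.1343,-3.3328)
  v7: (1-0.19)·(3.73,-0.51) + 0.19·(6.53,-0.7) = (4.2620,-0.5461)
Perimeter = Σ |v_{i+1} − v_i|:
  edge 1→2: √(-4.5188² + -0.2461²) = 4.5255 (running 4.5255)
  edge 2→3: √(-1.7072² + -2.3400²) = 2.8966 (running 7.4221)
  edge 3→4: √(0.1487² + -1.0198²) = 1.0306 (running 8.4527)
  edge 4→5: √(0.9305² + -3.0145²) = 3.1548 (running 11.6075)
  edge 5→6: √(3.5860² + 0.1521²) = 3.5892 (running 15.1967)
  edge 6→7: √(2.1277² + 2.7867²) = 3.5061 (running 18.7028)
  edge 7→1: √(-0.5669² + 3.6816²) = 3.7250 (running 22.4278)
Perimeter = 22.4278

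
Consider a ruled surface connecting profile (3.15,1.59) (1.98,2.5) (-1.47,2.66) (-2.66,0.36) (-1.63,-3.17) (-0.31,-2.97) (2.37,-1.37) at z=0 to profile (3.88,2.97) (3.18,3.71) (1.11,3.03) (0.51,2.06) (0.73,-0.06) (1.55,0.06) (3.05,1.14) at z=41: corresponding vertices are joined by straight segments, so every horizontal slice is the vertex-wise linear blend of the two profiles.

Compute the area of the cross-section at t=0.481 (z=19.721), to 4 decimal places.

Cross-section at t=0.481: each vertex is (1-t)·p0[i] + t·p1[i].
  v1: (1-0.481)·(3.15,1.59) + 0.481·(3.88,2.97) = (3.5011,2.2538)
  v2: (1-0.481)·(1.98,2.5) + 0.481·(3.18,3.71) = (2.5572,3.0820)
  v3: (1-0.481)·(-1.47,2.66) + 0.481·(1.11,3.03) = (-0.2290,2.8380)
  v4: (1-0.481)·(-2.66,0.36) + 0.481·(0.51,2.06) = (-1.1352,1.1777)
  v5: (1-0.481)·(-1.63,-3.17) + 0.481·(0.73,-0.06) = (-0.4948,-1.6741)
  v6: (1-0.481)·(-0.31,-2.97) + 0.481·(1.55,0.06) = (0.5847,-1.5126)
  v7: (1-0.481)·(2.37,-1.37) + 0.481·(3.05,1.14) = (2.6971,-0.1627)
Shoelace sum Σ(x_i·y_{i+1} − x_{i+1}·y_i):
  i=1: 3.5011·3.0820 − 2.5572·2.2538 = +5.0272 (running +5.0272)
  i=2: 2.5572·2.8380 − -0.2290·3.0820 = +7.9631 (running +12.9903)
  i=3: -0.2290·1.1777 − -1.1352·2.8380 = +2.9520 (running +15.9423)
  i=4: -1.1352·-1.6741 − -0.4948·1.1777 = +2.4833 (running +18.4255)
  i=5: -0.4948·-1.5126 − 0.5847·-1.6741 = +1.7273 (running +20.1528)
  i=6: 0.5847·-0.1627 − 2.6971·-1.5126 = +3.9844 (running +24.1372)
  i=7: 2.6971·2.2538 − 3.5011·-0.1627 = +6.6482 (running +30.7854)
Area = |Σ|/2 = |30.7854|/2 = 15.3927

Area at t=0.481: 15.3927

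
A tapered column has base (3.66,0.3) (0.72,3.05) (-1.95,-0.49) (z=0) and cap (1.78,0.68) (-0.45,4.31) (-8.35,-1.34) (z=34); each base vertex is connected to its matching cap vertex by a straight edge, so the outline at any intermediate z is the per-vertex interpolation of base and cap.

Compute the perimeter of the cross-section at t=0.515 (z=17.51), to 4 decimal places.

Cross-section at t=0.515: each vertex is (1-t)·p0[i] + t·p1[i].
  v1: (1-0.515)·(3.66,0.3) + 0.515·(1.78,0.68) = (2.6918,0.4957)
  v2: (1-0.515)·(0.72,3.05) + 0.515·(-0.45,4.31) = (0.1174,3.6989)
  v3: (1-0.515)·(-1.95,-0.49) + 0.515·(-8.35,-1.34) = (-5.2460,-0.9278)
Perimeter = Σ |v_{i+1} − v_i|:
  edge 1→2: √(-2.5744² + 3.2032²) = 4.1095 (running 4.1095)
  edge 2→3: √(-5.3635² + -4.6266²) = 7.0833 (running 11.1927)
  edge 3→1: √(7.9378² + 1.4235²) = 8.0644 (running 19.2571)
Perimeter = 19.2571

Perimeter at t=0.515: 19.2571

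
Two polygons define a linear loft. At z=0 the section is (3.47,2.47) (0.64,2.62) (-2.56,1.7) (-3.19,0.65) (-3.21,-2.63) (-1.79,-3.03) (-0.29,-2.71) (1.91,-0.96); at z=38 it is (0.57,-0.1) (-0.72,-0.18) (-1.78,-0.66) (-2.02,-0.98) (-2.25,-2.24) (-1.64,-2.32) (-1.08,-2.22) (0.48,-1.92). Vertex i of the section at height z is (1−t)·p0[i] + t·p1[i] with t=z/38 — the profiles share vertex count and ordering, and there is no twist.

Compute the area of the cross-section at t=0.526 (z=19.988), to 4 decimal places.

Area at t=0.526: 12.7151

Cross-section at t=0.526: each vertex is (1-t)·p0[i] + t·p1[i].
  v1: (1-0.526)·(3.47,2.47) + 0.526·(0.57,-0.1) = (1.9446,1.1182)
  v2: (1-0.526)·(0.64,2.62) + 0.526·(-0.72,-0.18) = (-0.0754,1.1472)
  v3: (1-0.526)·(-2.56,1.7) + 0.526·(-1.78,-0.66) = (-2.1497,0.4586)
  v4: (1-0.526)·(-3.19,0.65) + 0.526·(-2.02,-0.98) = (-2.5746,-0.2074)
  v5: (1-0.526)·(-3.21,-2.63) + 0.526·(-2.25,-2.24) = (-2.7050,-2.4249)
  v6: (1-0.526)·(-1.79,-3.03) + 0.526·(-1.64,-2.32) = (-1.7111,-2.6565)
  v7: (1-0.526)·(-0.29,-2.71) + 0.526·(-1.08,-2.22) = (-0.7055,-2.4523)
  v8: (1-0.526)·(1.91,-0.96) + 0.526·(0.48,-1.92) = (1.1578,-1.4650)
Shoelace sum Σ(x_i·y_{i+1} − x_{i+1}·y_i):
  i=1: 1.9446·1.1472 − -0.0754·1.1182 = +2.3151 (running +2.3151)
  i=2: -0.0754·0.4586 − -2.1497·1.1472 = +2.4316 (running +4.7467)
  i=3: -2.1497·-0.2074 − -2.5746·0.4586 = +1.6266 (running +6.3733)
  i=4: -2.5746·-2.4249 − -2.7050·-0.2074 = +5.6820 (running +12.0553)
  i=5: -2.7050·-2.6565 − -1.7111·-2.4249 = +3.0369 (running +15.0922)
  i=6: -1.7111·-2.4523 − -0.7055·-2.6565 = +2.3218 (running +17.4140)
  i=7: -0.7055·-1.4650 − 1.1578·-2.4523 = +3.8729 (running +21.2868)
  i=8: 1.1578·1.1182 − 1.9446·-1.4650 = +4.1434 (running +25.4303)
Area = |Σ|/2 = |25.4303|/2 = 12.7151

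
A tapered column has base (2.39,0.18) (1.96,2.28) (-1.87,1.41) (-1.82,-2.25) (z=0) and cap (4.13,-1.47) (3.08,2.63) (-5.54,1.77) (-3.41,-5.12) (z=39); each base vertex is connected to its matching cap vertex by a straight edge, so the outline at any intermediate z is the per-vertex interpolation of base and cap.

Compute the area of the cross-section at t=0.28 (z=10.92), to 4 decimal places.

Area at t=0.28: 19.7518

Cross-section at t=0.28: each vertex is (1-t)·p0[i] + t·p1[i].
  v1: (1-0.28)·(2.39,0.18) + 0.28·(4.13,-1.47) = (2.8772,-0.2820)
  v2: (1-0.28)·(1.96,2.28) + 0.28·(3.08,2.63) = (2.2736,2.3780)
  v3: (1-0.28)·(-1.87,1.41) + 0.28·(-5.54,1.77) = (-2.8976,1.5108)
  v4: (1-0.28)·(-1.82,-2.25) + 0.28·(-3.41,-5.12) = (-2.2652,-3.0536)
Shoelace sum Σ(x_i·y_{i+1} − x_{i+1}·y_i):
  i=1: 2.8772·2.3780 − 2.2736·-0.2820 = +7.4831 (running +7.4831)
  i=2: 2.2736·1.5108 − -2.8976·2.3780 = +10.3254 (running +17.8086)
  i=3: -2.8976·-3.0536 − -2.2652·1.5108 = +12.2704 (running +30.0790)
  i=4: -2.2652·-0.2820 − 2.8772·-3.0536 = +9.4246 (running +39.5036)
Area = |Σ|/2 = |39.5036|/2 = 19.7518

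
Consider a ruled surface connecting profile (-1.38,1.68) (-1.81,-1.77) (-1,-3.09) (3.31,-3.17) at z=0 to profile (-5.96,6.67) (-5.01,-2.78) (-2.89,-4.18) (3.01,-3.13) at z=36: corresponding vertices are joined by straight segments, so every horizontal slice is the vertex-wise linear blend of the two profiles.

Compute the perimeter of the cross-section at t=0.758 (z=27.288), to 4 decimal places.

Perimeter at t=0.758: 27.5647

Cross-section at t=0.758: each vertex is (1-t)·p0[i] + t·p1[i].
  v1: (1-0.758)·(-1.38,1.68) + 0.758·(-5.96,6.67) = (-4.8516,5.4624)
  v2: (1-0.758)·(-1.81,-1.77) + 0.758·(-5.01,-2.78) = (-4.2356,-2.5356)
  v3: (1-0.758)·(-1,-3.09) + 0.758·(-2.89,-4.18) = (-2.4326,-3.9162)
  v4: (1-0.758)·(3.31,-3.17) + 0.758·(3.01,-3.13) = (3.0826,-3.1397)
Perimeter = Σ |v_{i+1} − v_i|:
  edge 1→2: √(0.6160² + -7.9980²) = 8.0217 (running 8.0217)
  edge 2→3: √(1.8030² + -1.3806²) = 2.2709 (running 10.2926)
  edge 3→4: √(5.5152² + 0.7765²) = 5.5696 (running 15.8622)
  edge 4→1: √(-7.9342² + 8.6021²) = 11.7025 (running 27.5647)
Perimeter = 27.5647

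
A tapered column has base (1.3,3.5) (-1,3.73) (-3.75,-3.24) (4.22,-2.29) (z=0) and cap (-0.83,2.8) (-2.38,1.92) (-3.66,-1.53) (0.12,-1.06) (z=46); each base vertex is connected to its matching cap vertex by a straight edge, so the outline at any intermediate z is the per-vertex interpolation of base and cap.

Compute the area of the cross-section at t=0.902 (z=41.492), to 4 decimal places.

Area at t=0.902: 11.3111

Cross-section at t=0.902: each vertex is (1-t)·p0[i] + t·p1[i].
  v1: (1-0.902)·(1.3,3.5) + 0.902·(-0.83,2.8) = (-0.6213,2.8686)
  v2: (1-0.902)·(-1,3.73) + 0.902·(-2.38,1.92) = (-2.2448,2.0974)
  v3: (1-0.902)·(-3.75,-3.24) + 0.902·(-3.66,-1.53) = (-3.6688,-1.6976)
  v4: (1-0.902)·(4.22,-2.29) + 0.902·(0.12,-1.06) = (0.5218,-1.1805)
Shoelace sum Σ(x_i·y_{i+1} − x_{i+1}·y_i):
  i=1: -0.6213·2.0974 − -2.2448·2.8686 = +5.1363 (running +5.1363)
  i=2: -2.2448·-1.6976 − -3.6688·2.0974 = +11.5056 (running +16.6419)
  i=3: -3.6688·-1.1805 − 0.5218·-1.6976 = +5.2170 (running +21.8589)
  i=4: 0.5218·2.8686 − -0.6213·-1.1805 = +0.7634 (running +22.6223)
Area = |Σ|/2 = |22.6223|/2 = 11.3111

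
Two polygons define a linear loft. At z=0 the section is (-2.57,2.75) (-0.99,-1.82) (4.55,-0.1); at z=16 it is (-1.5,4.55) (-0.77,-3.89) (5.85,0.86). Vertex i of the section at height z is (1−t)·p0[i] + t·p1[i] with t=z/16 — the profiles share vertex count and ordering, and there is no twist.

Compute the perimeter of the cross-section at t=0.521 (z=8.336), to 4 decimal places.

Cross-section at t=0.521: each vertex is (1-t)·p0[i] + t·p1[i].
  v1: (1-0.521)·(-2.57,2.75) + 0.521·(-1.5,4.55) = (-2.0125,3.6878)
  v2: (1-0.521)·(-0.99,-1.82) + 0.521·(-0.77,-3.89) = (-0.8754,-2.8985)
  v3: (1-0.521)·(4.55,-0.1) + 0.521·(5.85,0.86) = (5.2273,0.4002)
Perimeter = Σ |v_{i+1} − v_i|:
  edge 1→2: √(1.1371² + -6.5863²) = 6.6837 (running 6.6837)
  edge 2→3: √(6.1027² + 3.2986²) = 6.9371 (running 13.6208)
  edge 3→1: √(-7.2398² + 3.2876²) = 7.9513 (running 21.5722)
Perimeter = 21.5722

Perimeter at t=0.521: 21.5722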